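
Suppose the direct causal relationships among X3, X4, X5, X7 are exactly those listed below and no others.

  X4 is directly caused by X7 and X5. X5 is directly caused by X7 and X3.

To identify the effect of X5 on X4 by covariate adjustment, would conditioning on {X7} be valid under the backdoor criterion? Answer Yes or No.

Yes

Backdoor paths from X5 to X4 (paths whose first edge points into X5):
  P1: X5 <- X7 -> X4
Condition 1 (no descendant of X5 in the set): holds — descendants of X5 are {X4}; none are in {X7}.
Condition 2 (every backdoor path blocked by {X7}):
  P1: blocked at fork node X7 ∈ conditioning set.
{X7} satisfies the backdoor criterion.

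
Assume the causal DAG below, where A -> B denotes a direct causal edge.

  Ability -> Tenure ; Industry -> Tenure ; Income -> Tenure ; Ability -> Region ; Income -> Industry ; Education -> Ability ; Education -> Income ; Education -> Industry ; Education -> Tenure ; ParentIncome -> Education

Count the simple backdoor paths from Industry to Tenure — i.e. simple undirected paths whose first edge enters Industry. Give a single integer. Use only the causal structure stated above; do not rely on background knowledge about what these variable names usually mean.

A backdoor path from Industry to Tenure is any simple undirected path whose first edge points into Industry (i.e. leaves Industry via a parent).
Parents of Industry: {Education, Income}.
Enumerating:
  P1: Industry <- Education -> Income -> Tenure
  P2: Industry <- Education -> Ability -> Tenure
  P3: Industry <- Education -> Tenure
  P4: Industry <- Income <- Education -> Ability -> Tenure
  P5: Industry <- Income <- Education -> Tenure
  P6: Industry <- Income -> Tenure
That exhausts the simple backdoor paths. Count: 6.

6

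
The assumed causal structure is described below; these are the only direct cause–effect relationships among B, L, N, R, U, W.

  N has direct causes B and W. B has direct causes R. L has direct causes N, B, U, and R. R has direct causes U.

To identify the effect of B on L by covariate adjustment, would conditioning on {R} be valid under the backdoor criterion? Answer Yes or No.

Yes

Backdoor paths from B to L (paths whose first edge points into B):
  P1: B <- R <- U -> L
  P2: B <- R -> L
Condition 1 (no descendant of B in the set): holds — descendants of B are {L, N}; none are in {R}.
Condition 2 (every backdoor path blocked by {R}):
  P1: blocked at chain node R ∈ conditioning set.
  P2: blocked at fork node R ∈ conditioning set.
{R} satisfies the backdoor criterion.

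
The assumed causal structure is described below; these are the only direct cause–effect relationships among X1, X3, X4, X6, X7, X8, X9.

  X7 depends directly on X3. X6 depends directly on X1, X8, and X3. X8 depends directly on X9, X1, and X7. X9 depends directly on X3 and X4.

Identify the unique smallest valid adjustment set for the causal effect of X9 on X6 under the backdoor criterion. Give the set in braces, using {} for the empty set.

{X3}

Variables eligible for adjustment (non-descendants of X9, excluding X9 and X6): {X1, X3, X4, X7}.
Backdoor paths from X9 to X6:
  P1: X9 <- X3 -> X7 -> X8 <- X1 -> X6
  P2: X9 <- X3 -> X7 -> X8 -> X6
  P3: X9 <- X3 -> X6
The empty set is not sufficient: P2 (X9 <- X3 -> X7 -> X8 -> X6) has no collider blocking it and no conditioned non-collider, so it is open.
Try {X3}:
  P1: blocked at fork node X3 ∈ conditioning set.
  P2: blocked at fork node X3 ∈ conditioning set.
  P3: blocked at fork node X3 ∈ conditioning set.
{X3} contains no descendant of X9 and blocks every backdoor path.
No other singleton works — e.g. {X4} leaves P2 open — so {X3} is the unique smallest valid adjustment set.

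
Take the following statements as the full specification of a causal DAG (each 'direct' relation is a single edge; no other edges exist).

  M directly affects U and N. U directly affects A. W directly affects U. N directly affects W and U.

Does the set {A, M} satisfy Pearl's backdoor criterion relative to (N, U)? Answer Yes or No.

Backdoor paths from N to U (paths whose first edge points into N):
  P1: N <- M -> U
Condition 1 (no descendant of N in the set): FAILS — A is a descendant of N.
Condition 2 (every backdoor path blocked by {A, M}):
  P1: blocked at fork node M ∈ conditioning set.
{A, M} does not satisfy the backdoor criterion.

No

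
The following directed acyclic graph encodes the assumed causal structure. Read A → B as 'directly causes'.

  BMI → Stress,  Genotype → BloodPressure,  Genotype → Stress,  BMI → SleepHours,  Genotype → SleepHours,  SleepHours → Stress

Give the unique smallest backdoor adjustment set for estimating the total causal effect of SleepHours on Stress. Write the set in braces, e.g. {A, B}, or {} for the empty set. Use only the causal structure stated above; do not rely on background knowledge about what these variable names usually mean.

{BMI, Genotype}

Variables eligible for adjustment (non-descendants of SleepHours, excluding SleepHours and Stress): {BMI, BloodPressure, Genotype}.
Backdoor paths from SleepHours to Stress:
  P1: SleepHours <- BMI -> Stress
  P2: SleepHours <- Genotype -> Stress
The empty set is not sufficient: P1 (SleepHours <- BMI -> Stress) has no collider blocking it and no conditioned non-collider, so it is open.
Try {BMI, Genotype}:
  P1: blocked at fork node BMI ∈ conditioning set.
  P2: blocked at fork node Genotype ∈ conditioning set.
{BMI, Genotype} contains no descendant of SleepHours and blocks every backdoor path.
Every element of {BMI, Genotype} is needed (dropping BMI leaves P1 open; dropping Genotype leaves P2 open), so no proper subset is valid.
Among all size-2 subsets of the eligible variables, only {BMI, Genotype} blocks every backdoor path, so it is the unique smallest valid adjustment set.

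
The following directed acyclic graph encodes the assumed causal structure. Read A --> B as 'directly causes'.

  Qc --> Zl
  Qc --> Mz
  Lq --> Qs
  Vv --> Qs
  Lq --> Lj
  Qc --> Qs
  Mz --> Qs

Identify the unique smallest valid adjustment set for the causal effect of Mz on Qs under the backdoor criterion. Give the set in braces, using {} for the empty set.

Variables eligible for adjustment (non-descendants of Mz, excluding Mz and Qs): {Lj, Lq, Qc, Vv, Zl}.
Backdoor paths from Mz to Qs:
  P1: Mz <- Qc -> Qs
The empty set is not sufficient: P1 (Mz <- Qc -> Qs) has no collider blocking it and no conditioned non-collider, so it is open.
Try {Qc}:
  P1: blocked at fork node Qc ∈ conditioning set.
{Qc} contains no descendant of Mz and blocks every backdoor path.
No other singleton works — e.g. {Vv} leaves P1 open — so {Qc} is the unique smallest valid adjustment set.

{Qc}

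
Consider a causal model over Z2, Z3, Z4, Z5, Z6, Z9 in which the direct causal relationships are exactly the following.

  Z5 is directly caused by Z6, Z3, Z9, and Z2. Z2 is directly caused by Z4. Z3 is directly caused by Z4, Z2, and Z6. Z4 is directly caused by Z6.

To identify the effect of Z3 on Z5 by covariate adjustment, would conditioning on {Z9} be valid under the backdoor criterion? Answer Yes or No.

Backdoor paths from Z3 to Z5 (paths whose first edge points into Z3):
  P1: Z3 <- Z6 -> Z4 -> Z2 -> Z5
  P2: Z3 <- Z6 -> Z5
  P3: Z3 <- Z4 <- Z6 -> Z5
  P4: Z3 <- Z4 -> Z2 -> Z5
  P5: Z3 <- Z2 <- Z4 <- Z6 -> Z5
  P6: Z3 <- Z2 -> Z5
Condition 1 (no descendant of Z3 in the set): holds — descendants of Z3 are {Z5}; none are in {Z9}.
Condition 2 (every backdoor path blocked by {Z9}):
  P1: open — no interior node is in the conditioning set.
  P2: open — no interior node is in the conditioning set.
  P3: open — no interior node is in the conditioning set.
  P4: open — no interior node is in the conditioning set.
  P5: open — no interior node is in the conditioning set.
  P6: open — no interior node is in the conditioning set.
{Z9} does not satisfy the backdoor criterion.

No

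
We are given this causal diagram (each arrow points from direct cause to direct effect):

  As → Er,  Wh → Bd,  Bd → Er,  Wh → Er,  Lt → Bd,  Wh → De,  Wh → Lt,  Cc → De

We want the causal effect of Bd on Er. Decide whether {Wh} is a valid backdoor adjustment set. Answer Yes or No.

Yes

Backdoor paths from Bd to Er (paths whose first edge points into Bd):
  P1: Bd <- Wh -> Er
  P2: Bd <- Lt <- Wh -> Er
Condition 1 (no descendant of Bd in the set): holds — descendants of Bd are {Er}; none are in {Wh}.
Condition 2 (every backdoor path blocked by {Wh}):
  P1: blocked at fork node Wh ∈ conditioning set.
  P2: blocked at fork node Wh ∈ conditioning set.
{Wh} satisfies the backdoor criterion.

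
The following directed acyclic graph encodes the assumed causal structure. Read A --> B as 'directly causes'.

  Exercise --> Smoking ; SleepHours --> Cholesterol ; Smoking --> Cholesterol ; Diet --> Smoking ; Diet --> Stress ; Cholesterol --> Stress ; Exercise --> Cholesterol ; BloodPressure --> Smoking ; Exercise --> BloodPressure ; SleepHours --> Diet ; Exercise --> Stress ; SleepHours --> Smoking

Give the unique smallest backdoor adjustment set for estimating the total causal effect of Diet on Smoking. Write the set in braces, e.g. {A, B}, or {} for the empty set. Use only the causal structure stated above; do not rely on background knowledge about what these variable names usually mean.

{SleepHours}

Variables eligible for adjustment (non-descendants of Diet, excluding Diet and Smoking): {BloodPressure, Exercise, SleepHours}.
Backdoor paths from Diet to Smoking:
  P1: Diet <- SleepHours -> Smoking
  P2: Diet <- SleepHours -> Cholesterol <- Exercise -> BloodPressure -> Smoking
  P3: Diet <- SleepHours -> Cholesterol <- Exercise -> Smoking
  P4: Diet <- SleepHours -> Cholesterol <- Smoking
  P5: Diet <- SleepHours -> Cholesterol -> Stress <- Exercise -> BloodPressure -> Smoking
  P6: Diet <- SleepHours -> Cholesterol -> Stress <- Exercise -> Smoking
The empty set is not sufficient: P1 (Diet <- SleepHours -> Smoking) has no collider blocking it and no conditioned non-collider, so it is open.
Try {SleepHours}:
  P1: blocked at fork node SleepHours ∈ conditioning set.
  P2: blocked at fork node SleepHours ∈ conditioning set.
  P3: blocked at fork node SleepHours ∈ conditioning set.
  P4: blocked at fork node SleepHours ∈ conditioning set.
  P5: blocked at fork node SleepHours ∈ conditioning set.
  P6: blocked at fork node SleepHours ∈ conditioning set.
{SleepHours} contains no descendant of Diet and blocks every backdoor path.
No other singleton works — e.g. {Exercise} leaves P1 open — so {SleepHours} is the unique smallest valid adjustment set.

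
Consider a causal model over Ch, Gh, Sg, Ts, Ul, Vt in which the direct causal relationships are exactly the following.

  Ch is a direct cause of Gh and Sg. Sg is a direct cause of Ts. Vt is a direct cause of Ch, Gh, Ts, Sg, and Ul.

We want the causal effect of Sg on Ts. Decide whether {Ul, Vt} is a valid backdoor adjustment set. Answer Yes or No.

Backdoor paths from Sg to Ts (paths whose first edge points into Sg):
  P1: Sg <- Vt -> Ts
  P2: Sg <- Ch <- Vt -> Ts
  P3: Sg <- Ch -> Gh <- Vt -> Ts
Condition 1 (no descendant of Sg in the set): holds — descendants of Sg are {Ts}; none are in {Ul, Vt}.
Condition 2 (every backdoor path blocked by {Ul, Vt}):
  P1: blocked at fork node Vt ∈ conditioning set.
  P2: blocked at fork node Vt ∈ conditioning set.
  P3: blocked at collider Gh (neither it nor any descendant is in the conditioning set).
{Ul, Vt} satisfies the backdoor criterion.

Yes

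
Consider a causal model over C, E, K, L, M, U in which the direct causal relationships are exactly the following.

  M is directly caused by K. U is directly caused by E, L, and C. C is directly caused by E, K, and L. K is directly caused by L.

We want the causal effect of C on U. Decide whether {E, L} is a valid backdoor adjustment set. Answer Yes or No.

Yes

Backdoor paths from C to U (paths whose first edge points into C):
  P1: C <- L -> U
  P2: C <- E -> U
  P3: C <- K <- L -> U
Condition 1 (no descendant of C in the set): holds — descendants of C are {U}; none are in {E, L}.
Condition 2 (every backdoor path blocked by {E, L}):
  P1: blocked at fork node L ∈ conditioning set.
  P2: blocked at fork node E ∈ conditioning set.
  P3: blocked at fork node L ∈ conditioning set.
{E, L} satisfies the backdoor criterion.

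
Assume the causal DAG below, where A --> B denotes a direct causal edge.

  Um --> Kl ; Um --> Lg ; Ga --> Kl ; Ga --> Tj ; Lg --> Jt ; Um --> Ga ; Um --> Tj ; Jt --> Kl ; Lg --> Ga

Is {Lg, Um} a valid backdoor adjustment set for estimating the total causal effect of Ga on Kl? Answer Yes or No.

Yes

Backdoor paths from Ga to Kl (paths whose first edge points into Ga):
  P1: Ga <- Um -> Lg -> Jt -> Kl
  P2: Ga <- Um -> Kl
  P3: Ga <- Lg <- Um -> Kl
  P4: Ga <- Lg -> Jt -> Kl
Condition 1 (no descendant of Ga in the set): holds — descendants of Ga are {Kl, Tj}; none are in {Lg, Um}.
Condition 2 (every backdoor path blocked by {Lg, Um}):
  P1: blocked at fork node Um ∈ conditioning set.
  P2: blocked at fork node Um ∈ conditioning set.
  P3: blocked at chain node Lg ∈ conditioning set.
  P4: blocked at fork node Lg ∈ conditioning set.
{Lg, Um} satisfies the backdoor criterion.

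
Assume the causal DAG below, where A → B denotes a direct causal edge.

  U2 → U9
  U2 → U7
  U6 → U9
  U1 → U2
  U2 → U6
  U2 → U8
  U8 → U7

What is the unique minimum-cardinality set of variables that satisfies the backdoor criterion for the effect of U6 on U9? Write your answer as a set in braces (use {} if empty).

{U2}

Variables eligible for adjustment (non-descendants of U6, excluding U6 and U9): {U1, U2, U7, U8}.
Backdoor paths from U6 to U9:
  P1: U6 <- U2 -> U9
The empty set is not sufficient: P1 (U6 <- U2 -> U9) has no collider blocking it and no conditioned non-collider, so it is open.
Try {U2}:
  P1: blocked at fork node U2 ∈ conditioning set.
{U2} contains no descendant of U6 and blocks every backdoor path.
No other singleton works — e.g. {U1} leaves P1 open — so {U2} is the unique smallest valid adjustment set.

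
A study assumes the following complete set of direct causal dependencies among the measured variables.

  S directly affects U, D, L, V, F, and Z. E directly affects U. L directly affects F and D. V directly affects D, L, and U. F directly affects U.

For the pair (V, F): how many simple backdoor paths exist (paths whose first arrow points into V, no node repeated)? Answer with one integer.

A backdoor path from V to F is any simple undirected path whose first edge points into V (i.e. leaves V via a parent).
Parents of V: {S}.
Enumerating:
  P1: V <- S -> L -> F
  P2: V <- S -> D <- L -> F
  P3: V <- S -> F
  P4: V <- S -> U <- F
That exhausts the simple backdoor paths. Count: 4.

4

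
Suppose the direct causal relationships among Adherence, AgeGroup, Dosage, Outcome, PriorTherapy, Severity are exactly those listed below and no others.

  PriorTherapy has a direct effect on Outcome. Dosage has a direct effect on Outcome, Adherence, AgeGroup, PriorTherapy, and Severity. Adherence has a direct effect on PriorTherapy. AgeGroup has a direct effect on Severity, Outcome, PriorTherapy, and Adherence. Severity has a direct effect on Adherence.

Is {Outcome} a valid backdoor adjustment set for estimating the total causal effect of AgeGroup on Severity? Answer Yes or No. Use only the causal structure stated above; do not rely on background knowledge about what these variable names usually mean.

Backdoor paths from AgeGroup to Severity (paths whose first edge points into AgeGroup):
  P1: AgeGroup <- Dosage -> Severity
  P2: AgeGroup <- Dosage -> Adherence <- Severity
  P3: AgeGroup <- Dosage -> PriorTherapy <- Adherence <- Severity
  P4: AgeGroup <- Dosage -> Outcome <- PriorTherapy <- Adherence <- Severity
Condition 1 (no descendant of AgeGroup in the set): FAILS — Outcome is a descendant of AgeGroup.
Condition 2 (every backdoor path blocked by {Outcome}):
  P1: open — no interior node is in the conditioning set.
  P2: open — collider(s) Adherence are conditioned on (or have a conditioned descendant) and no non-collider on the path is in the set.
  P3: open — collider(s) PriorTherapy are conditioned on (or have a conditioned descendant) and no non-collider on the path is in the set.
  P4: open — collider(s) Outcome are conditioned on (or have a conditioned descendant) and no non-collider on the path is in the set.
{Outcome} does not satisfy the backdoor criterion.

No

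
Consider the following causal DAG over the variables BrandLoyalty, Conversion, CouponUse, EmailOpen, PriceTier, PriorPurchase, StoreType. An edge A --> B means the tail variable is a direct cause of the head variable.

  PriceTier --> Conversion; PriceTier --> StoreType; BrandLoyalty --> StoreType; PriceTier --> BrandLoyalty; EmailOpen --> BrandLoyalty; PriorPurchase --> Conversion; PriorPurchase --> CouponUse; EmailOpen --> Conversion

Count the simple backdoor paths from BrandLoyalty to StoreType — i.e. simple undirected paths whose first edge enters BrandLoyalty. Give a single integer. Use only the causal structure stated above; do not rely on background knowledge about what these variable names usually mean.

A backdoor path from BrandLoyalty to StoreType is any simple undirected path whose first edge points into BrandLoyalty (i.e. leaves BrandLoyalty via a parent).
Parents of BrandLoyalty: {EmailOpen, PriceTier}.
Enumerating:
  P1: BrandLoyalty <- PriceTier -> StoreType
  P2: BrandLoyalty <- EmailOpen -> Conversion <- PriceTier -> StoreType
That exhausts the simple backdoor paths. Count: 2.

2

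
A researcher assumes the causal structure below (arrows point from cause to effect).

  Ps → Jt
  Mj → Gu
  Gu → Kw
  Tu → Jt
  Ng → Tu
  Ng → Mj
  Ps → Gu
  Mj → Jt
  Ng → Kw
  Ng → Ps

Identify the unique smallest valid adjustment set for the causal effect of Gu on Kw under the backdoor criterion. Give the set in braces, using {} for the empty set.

Variables eligible for adjustment (non-descendants of Gu, excluding Gu and Kw): {Jt, Mj, Ng, Ps, Tu}.
Backdoor paths from Gu to Kw:
  P1: Gu <- Mj <- Ng -> Kw
  P2: Gu <- Mj -> Jt <- Tu <- Ng -> Kw
  P3: Gu <- Mj -> Jt <- Ps <- Ng -> Kw
  P4: Gu <- Ps <- Ng -> Kw
  P5: Gu <- Ps -> Jt <- Mj <- Ng -> Kw
  P6: Gu <- Ps -> Jt <- Tu <- Ng -> Kw
The empty set is not sufficient: P1 (Gu <- Mj <- Ng -> Kw) has no collider blocking it and no conditioned non-collider, so it is open.
Try {Ng}:
  P1: blocked at fork node Ng ∈ conditioning set.
  P2: blocked at collider Jt (neither it nor any descendant is in the conditioning set).
  P3: blocked at collider Jt (neither it nor any descendant is in the conditioning set).
  P4: blocked at fork node Ng ∈ conditioning set.
  P5: blocked at collider Jt (neither it nor any descendant is in the conditioning set).
  P6: blocked at collider Jt (neither it nor any descendant is in the conditioning set).
{Ng} contains no descendant of Gu and blocks every backdoor path.
No other singleton works — e.g. {Mj} leaves P4 open — so {Ng} is the unique smallest valid adjustment set.

{Ng}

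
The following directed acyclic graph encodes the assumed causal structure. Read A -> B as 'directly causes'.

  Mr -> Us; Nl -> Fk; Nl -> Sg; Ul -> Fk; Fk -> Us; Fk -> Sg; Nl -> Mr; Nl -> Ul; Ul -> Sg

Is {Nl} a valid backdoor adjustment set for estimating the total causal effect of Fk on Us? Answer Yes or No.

Yes

Backdoor paths from Fk to Us (paths whose first edge points into Fk):
  P1: Fk <- Nl -> Mr -> Us
  P2: Fk <- Ul <- Nl -> Mr -> Us
  P3: Fk <- Ul -> Sg <- Nl -> Mr -> Us
Condition 1 (no descendant of Fk in the set): holds — descendants of Fk are {Sg, Us}; none are in {Nl}.
Condition 2 (every backdoor path blocked by {Nl}):
  P1: blocked at fork node Nl ∈ conditioning set.
  P2: blocked at fork node Nl ∈ conditioning set.
  P3: blocked at collider Sg (neither it nor any descendant is in the conditioning set).
{Nl} satisfies the backdoor criterion.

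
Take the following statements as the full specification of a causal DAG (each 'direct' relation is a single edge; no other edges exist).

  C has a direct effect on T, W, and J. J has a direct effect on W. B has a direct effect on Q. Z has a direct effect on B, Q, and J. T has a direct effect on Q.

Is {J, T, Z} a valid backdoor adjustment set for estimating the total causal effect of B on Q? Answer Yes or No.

Backdoor paths from B to Q (paths whose first edge points into B):
  P1: B <- Z -> Q
  P2: B <- Z -> J <- C -> T -> Q
  P3: B <- Z -> J -> W <- C -> T -> Q
Condition 1 (no descendant of B in the set): holds — descendants of B are {Q}; none are in {J, T, Z}.
Condition 2 (every backdoor path blocked by {J, T, Z}):
  P1: blocked at fork node Z ∈ conditioning set.
  P2: blocked at fork node Z ∈ conditioning set.
  P3: blocked at fork node Z ∈ conditioning set.
{J, T, Z} satisfies the backdoor criterion.

Yes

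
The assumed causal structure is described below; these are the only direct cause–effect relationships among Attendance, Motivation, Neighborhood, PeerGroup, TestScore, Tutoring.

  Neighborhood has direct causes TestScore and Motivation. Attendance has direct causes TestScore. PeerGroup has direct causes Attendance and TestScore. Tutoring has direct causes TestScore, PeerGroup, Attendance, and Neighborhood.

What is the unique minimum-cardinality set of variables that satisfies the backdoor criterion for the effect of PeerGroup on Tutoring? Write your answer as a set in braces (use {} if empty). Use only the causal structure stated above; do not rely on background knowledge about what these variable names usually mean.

{Attendance, TestScore}

Variables eligible for adjustment (non-descendants of PeerGroup, excluding PeerGroup and Tutoring): {Attendance, Motivation, Neighborhood, TestScore}.
Backdoor paths from PeerGroup to Tutoring:
  P1: PeerGroup <- TestScore -> Attendance -> Tutoring
  P2: PeerGroup <- TestScore -> Neighborhood -> Tutoring
  P3: PeerGroup <- TestScore -> Tutoring
  P4: PeerGroup <- Attendance <- TestScore -> Neighborhood -> Tutoring
  P5: PeerGroup <- Attendance <- TestScore -> Tutoring
  P6: PeerGroup <- Attendance -> Tutoring
The empty set is not sufficient: P1 (PeerGroup <- TestScore -> Attendance -> Tutoring) has no collider blocking it and no conditioned non-collider, so it is open.
Try {Attendance, TestScore}:
  P1: blocked at fork node TestScore ∈ conditioning set.
  P2: blocked at fork node TestScore ∈ conditioning set.
  P3: blocked at fork node TestScore ∈ conditioning set.
  P4: blocked at chain node Attendance ∈ conditioning set.
  P5: blocked at chain node Attendance ∈ conditioning set.
  P6: blocked at fork node Attendance ∈ conditioning set.
{Attendance, TestScore} contains no descendant of PeerGroup and blocks every backdoor path.
Every element of {Attendance, TestScore} is needed (dropping Attendance leaves P6 open; dropping TestScore leaves P2 open), so no proper subset is valid.
Among all size-2 subsets of the eligible variables, only {Attendance, TestScore} blocks every backdoor path, so it is the unique smallest valid adjustment set.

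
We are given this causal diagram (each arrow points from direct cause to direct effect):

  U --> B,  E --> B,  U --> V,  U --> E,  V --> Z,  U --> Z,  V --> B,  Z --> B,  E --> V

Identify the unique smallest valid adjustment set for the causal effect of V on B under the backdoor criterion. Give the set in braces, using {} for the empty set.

{E, U}

Variables eligible for adjustment (non-descendants of V, excluding V and B): {E, U}.
Backdoor paths from V to B:
  P1: V <- U -> E -> B
  P2: V <- U -> Z -> B
  P3: V <- U -> B
  P4: V <- E <- U -> Z -> B
  P5: V <- E <- U -> B
  P6: V <- E -> B
The empty set is not sufficient: P1 (V <- U -> E -> B) has no collider blocking it and no conditioned non-collider, so it is open.
Try {E, U}:
  P1: blocked at fork node U ∈ conditioning set.
  P2: blocked at fork node U ∈ conditioning set.
  P3: blocked at fork node U ∈ conditioning set.
  P4: blocked at chain node E ∈ conditioning set.
  P5: blocked at chain node E ∈ conditioning set.
  P6: blocked at fork node E ∈ conditioning set.
{E, U} contains no descendant of V and blocks every backdoor path.
Every element of {E, U} is needed (dropping E leaves P6 open; dropping U leaves P2 open), so no proper subset is valid.
Among all size-2 subsets of the eligible variables, only {E, U} blocks every backdoor path, so it is the unique smallest valid adjustment set.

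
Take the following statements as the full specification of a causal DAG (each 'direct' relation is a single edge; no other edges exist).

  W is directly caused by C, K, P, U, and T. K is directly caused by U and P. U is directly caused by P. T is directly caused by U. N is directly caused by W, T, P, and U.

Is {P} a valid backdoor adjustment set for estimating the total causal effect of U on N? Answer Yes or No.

Backdoor paths from U to N (paths whose first edge points into U):
  P1: U <- P -> K -> W <- T -> N
  P2: U <- P -> K -> W -> N
  P3: U <- P -> W <- T -> N
  P4: U <- P -> W -> N
  P5: U <- P -> N
Condition 1 (no descendant of U in the set): holds — descendants of U are {K, N, T, W}; none are in {P}.
Condition 2 (every backdoor path blocked by {P}):
  P1: blocked at fork node P ∈ conditioning set.
  P2: blocked at fork node P ∈ conditioning set.
  P3: blocked at fork node P ∈ conditioning set.
  P4: blocked at fork node P ∈ conditioning set.
  P5: blocked at fork node P ∈ conditioning set.
{P} satisfies the backdoor criterion.

Yes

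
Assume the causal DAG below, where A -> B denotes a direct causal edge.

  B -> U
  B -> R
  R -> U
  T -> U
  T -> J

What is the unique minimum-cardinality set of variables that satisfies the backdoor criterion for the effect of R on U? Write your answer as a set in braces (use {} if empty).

Variables eligible for adjustment (non-descendants of R, excluding R and U): {B, J, T}.
Backdoor paths from R to U:
  P1: R <- B -> U
The empty set is not sufficient: P1 (R <- B -> U) has no collider blocking it and no conditioned non-collider, so it is open.
Try {B}:
  P1: blocked at fork node B ∈ conditioning set.
{B} contains no descendant of R and blocks every backdoor path.
No other singleton works — e.g. {T} leaves P1 open — so {B} is the unique smallest valid adjustment set.

{B}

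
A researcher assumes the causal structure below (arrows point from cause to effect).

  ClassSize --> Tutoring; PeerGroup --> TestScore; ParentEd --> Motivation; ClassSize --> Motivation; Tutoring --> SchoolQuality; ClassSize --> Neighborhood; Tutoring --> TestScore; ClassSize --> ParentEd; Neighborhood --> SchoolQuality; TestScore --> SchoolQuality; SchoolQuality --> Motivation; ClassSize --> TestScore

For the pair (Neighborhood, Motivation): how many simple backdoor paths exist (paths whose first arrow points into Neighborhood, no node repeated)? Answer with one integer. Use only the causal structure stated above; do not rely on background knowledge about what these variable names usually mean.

A backdoor path from Neighborhood to Motivation is any simple undirected path whose first edge points into Neighborhood (i.e. leaves Neighborhood via a parent).
Parents of Neighborhood: {ClassSize}.
Enumerating:
  P1: Neighborhood <- ClassSize -> ParentEd -> Motivation
  P2: Neighborhood <- ClassSize -> Tutoring -> TestScore -> SchoolQuality -> Motivation
  P3: Neighborhood <- ClassSize -> Tutoring -> SchoolQuality -> Motivation
  P4: Neighborhood <- ClassSize -> TestScore <- Tutoring -> SchoolQuality -> Motivation
  P5: Neighborhood <- ClassSize -> TestScore -> SchoolQuality -> Motivation
  P6: Neighborhood <- ClassSize -> Motivation
That exhausts the simple backdoor paths. Count: 6.

6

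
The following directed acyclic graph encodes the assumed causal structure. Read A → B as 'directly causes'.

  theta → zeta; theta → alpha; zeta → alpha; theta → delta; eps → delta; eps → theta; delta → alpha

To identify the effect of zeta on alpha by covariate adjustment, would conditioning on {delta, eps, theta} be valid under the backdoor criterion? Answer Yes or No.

Backdoor paths from zeta to alpha (paths whose first edge points into zeta):
  P1: zeta <- theta <- eps -> delta -> alpha
  P2: zeta <- theta -> delta -> alpha
  P3: zeta <- theta -> alpha
Condition 1 (no descendant of zeta in the set): holds — descendants of zeta are {alpha}; none are in {delta, eps, theta}.
Condition 2 (every backdoor path blocked by {delta, eps, theta}):
  P1: blocked at chain node theta ∈ conditioning set.
  P2: blocked at fork node theta ∈ conditioning set.
  P3: blocked at fork node theta ∈ conditioning set.
{delta, eps, theta} satisfies the backdoor criterion.

Yes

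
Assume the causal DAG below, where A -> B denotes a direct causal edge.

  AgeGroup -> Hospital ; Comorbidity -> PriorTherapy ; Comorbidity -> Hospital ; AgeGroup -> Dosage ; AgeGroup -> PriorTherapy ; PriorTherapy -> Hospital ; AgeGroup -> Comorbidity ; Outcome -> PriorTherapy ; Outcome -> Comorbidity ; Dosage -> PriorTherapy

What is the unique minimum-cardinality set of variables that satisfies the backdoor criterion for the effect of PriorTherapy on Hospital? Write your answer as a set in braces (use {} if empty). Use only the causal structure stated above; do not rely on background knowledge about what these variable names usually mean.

Variables eligible for adjustment (non-descendants of PriorTherapy, excluding PriorTherapy and Hospital): {AgeGroup, Comorbidity, Dosage, Outcome}.
Backdoor paths from PriorTherapy to Hospital:
  P1: PriorTherapy <- Outcome -> Comorbidity <- AgeGroup -> Hospital
  P2: PriorTherapy <- Outcome -> Comorbidity -> Hospital
  P3: PriorTherapy <- AgeGroup -> Comorbidity -> Hospital
  P4: PriorTherapy <- AgeGroup -> Hospital
  P5: PriorTherapy <- Comorbidity <- AgeGroup -> Hospital
  P6: PriorTherapy <- Comorbidity -> Hospital
  P7: PriorTherapy <- Dosage <- AgeGroup -> Comorbidity -> Hospital
  P8: PriorTherapy <- Dosage <- AgeGroup -> Hospital
The empty set is not sufficient: P2 (PriorTherapy <- Outcome -> Comorbidity -> Hospital) has no collider blocking it and no conditioned non-collider, so it is open.
Try {AgeGroup, Comorbidity}:
  P1: blocked at fork node AgeGroup ∈ conditioning set.
  P2: blocked at chain node Comorbidity ∈ conditioning set.
  P3: blocked at fork node AgeGroup ∈ conditioning set.
  P4: blocked at fork node AgeGroup ∈ conditioning set.
  P5: blocked at chain node Comorbidity ∈ conditioning set.
  P6: blocked at fork node Comorbidity ∈ conditioning set.
  P7: blocked at fork node AgeGroup ∈ conditioning set.
  P8: blocked at fork node AgeGroup ∈ conditioning set.
{AgeGroup, Comorbidity} contains no descendant of PriorTherapy and blocks every backdoor path.
Every element of {AgeGroup, Comorbidity} is needed (dropping AgeGroup leaves P1 open; dropping Comorbidity leaves P2 open), so no proper subset is valid.
Among all size-2 subsets of the eligible variables, only {AgeGroup, Comorbidity} blocks every backdoor path, so it is the unique smallest valid adjustment set.

{AgeGroup, Comorbidity}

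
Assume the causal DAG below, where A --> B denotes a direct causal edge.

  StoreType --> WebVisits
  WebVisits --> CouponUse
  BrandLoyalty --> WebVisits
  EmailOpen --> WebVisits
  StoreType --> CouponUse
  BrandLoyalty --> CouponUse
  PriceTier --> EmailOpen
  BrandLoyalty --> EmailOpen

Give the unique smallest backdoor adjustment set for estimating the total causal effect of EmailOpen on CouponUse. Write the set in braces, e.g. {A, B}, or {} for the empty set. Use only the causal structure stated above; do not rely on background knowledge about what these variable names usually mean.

Variables eligible for adjustment (non-descendants of EmailOpen, excluding EmailOpen and CouponUse): {BrandLoyalty, PriceTier, StoreType}.
Backdoor paths from EmailOpen to CouponUse:
  P1: EmailOpen <- BrandLoyalty -> WebVisits <- StoreType -> CouponUse
  P2: EmailOpen <- BrandLoyalty -> WebVisits -> CouponUse
  P3: EmailOpen <- BrandLoyalty -> CouponUse
The empty set is not sufficient: P2 (EmailOpen <- BrandLoyalty -> WebVisits -> CouponUse) has no collider blocking it and no conditioned non-collider, so it is open.
Try {BrandLoyalty}:
  P1: blocked at fork node BrandLoyalty ∈ conditioning set.
  P2: blocked at fork node BrandLoyalty ∈ conditioning set.
  P3: blocked at fork node BrandLoyalty ∈ conditioning set.
{BrandLoyalty} contains no descendant of EmailOpen and blocks every backdoor path.
No other singleton works — e.g. {PriceTier} leaves P2 open — so {BrandLoyalty} is the unique smallest valid adjustment set.

{BrandLoyalty}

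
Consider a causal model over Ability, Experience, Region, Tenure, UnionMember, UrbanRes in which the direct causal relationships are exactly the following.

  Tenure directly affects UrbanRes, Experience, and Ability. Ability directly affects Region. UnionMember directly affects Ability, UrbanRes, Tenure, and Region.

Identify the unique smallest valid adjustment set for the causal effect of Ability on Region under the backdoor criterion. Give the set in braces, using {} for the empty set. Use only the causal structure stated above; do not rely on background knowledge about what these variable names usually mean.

{UnionMember}

Variables eligible for adjustment (non-descendants of Ability, excluding Ability and Region): {Experience, Tenure, UnionMember, UrbanRes}.
Backdoor paths from Ability to Region:
  P1: Ability <- UnionMember -> Region
  P2: Ability <- Tenure <- UnionMember -> Region
  P3: Ability <- Tenure -> UrbanRes <- UnionMember -> Region
The empty set is not sufficient: P1 (Ability <- UnionMember -> Region) has no collider blocking it and no conditioned non-collider, so it is open.
Try {UnionMember}:
  P1: blocked at fork node UnionMember ∈ conditioning set.
  P2: blocked at fork node UnionMember ∈ conditioning set.
  P3: blocked at collider UrbanRes (neither it nor any descendant is in the conditioning set).
{UnionMember} contains no descendant of Ability and blocks every backdoor path.
No other singleton works — e.g. {Tenure} leaves P1 open — so {UnionMember} is the unique smallest valid adjustment set.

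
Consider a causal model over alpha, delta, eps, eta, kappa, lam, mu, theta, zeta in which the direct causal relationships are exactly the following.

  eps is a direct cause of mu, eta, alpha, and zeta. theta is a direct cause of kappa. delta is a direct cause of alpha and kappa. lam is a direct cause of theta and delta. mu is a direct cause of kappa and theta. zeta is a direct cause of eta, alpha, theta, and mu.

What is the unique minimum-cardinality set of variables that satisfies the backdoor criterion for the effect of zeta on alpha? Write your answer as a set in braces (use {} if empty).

Variables eligible for adjustment (non-descendants of zeta, excluding zeta and alpha): {delta, eps, lam}.
Backdoor paths from zeta to alpha:
  P1: zeta <- eps -> mu -> theta <- lam -> delta -> alpha
  P2: zeta <- eps -> mu -> theta -> kappa <- delta -> alpha
  P3: zeta <- eps -> mu -> kappa <- delta -> alpha
  P4: zeta <- eps -> mu -> kappa <- theta <- lam -> delta -> alpha
  P5: zeta <- eps -> alpha
The empty set is not sufficient: P5 (zeta <- eps -> alpha) has no collider blocking it and no conditioned non-collider, so it is open.
Try {eps}:
  P1: blocked at fork node eps ∈ conditioning set.
  P2: blocked at fork node eps ∈ conditioning set.
  P3: blocked at fork node eps ∈ conditioning set.
  P4: blocked at fork node eps ∈ conditioning set.
  P5: blocked at fork node eps ∈ conditioning set.
{eps} contains no descendant of zeta and blocks every backdoor path.
No other singleton works — e.g. {lam} leaves P5 open — so {eps} is the unique smallest valid adjustment set.

{eps}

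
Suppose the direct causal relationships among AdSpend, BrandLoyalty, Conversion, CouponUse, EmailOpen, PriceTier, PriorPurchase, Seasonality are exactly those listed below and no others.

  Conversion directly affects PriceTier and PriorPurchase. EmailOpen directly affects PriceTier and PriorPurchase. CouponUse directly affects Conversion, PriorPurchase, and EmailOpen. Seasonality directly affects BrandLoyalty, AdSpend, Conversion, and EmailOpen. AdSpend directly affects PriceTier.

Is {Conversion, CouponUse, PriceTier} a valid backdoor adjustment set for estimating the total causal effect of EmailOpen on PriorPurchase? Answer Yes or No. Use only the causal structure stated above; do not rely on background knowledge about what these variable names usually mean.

No

Backdoor paths from EmailOpen to PriorPurchase (paths whose first edge points into EmailOpen):
  P1: EmailOpen <- CouponUse -> Conversion -> PriorPurchase
  P2: EmailOpen <- CouponUse -> PriorPurchase
  P3: EmailOpen <- Seasonality -> Conversion <- CouponUse -> PriorPurchase
  P4: EmailOpen <- Seasonality -> Conversion -> PriorPurchase
  P5: EmailOpen <- Seasonality -> AdSpend -> PriceTier <- Conversion <- CouponUse -> PriorPurchase
  P6: EmailOpen <- Seasonality -> AdSpend -> PriceTier <- Conversion -> PriorPurchase
Condition 1 (no descendant of EmailOpen in the set): FAILS — PriceTier is a descendant of EmailOpen.
Condition 2 (every backdoor path blocked by {Conversion, CouponUse, PriceTier}):
  P1: blocked at fork node CouponUse ∈ conditioning set.
  P2: blocked at fork node CouponUse ∈ conditioning set.
  P3: blocked at fork node CouponUse ∈ conditioning set.
  P4: blocked at chain node Conversion ∈ conditioning set.
  P5: blocked at chain node Conversion ∈ conditioning set.
  P6: blocked at fork node Conversion ∈ conditioning set.
{Conversion, CouponUse, PriceTier} does not satisfy the backdoor criterion.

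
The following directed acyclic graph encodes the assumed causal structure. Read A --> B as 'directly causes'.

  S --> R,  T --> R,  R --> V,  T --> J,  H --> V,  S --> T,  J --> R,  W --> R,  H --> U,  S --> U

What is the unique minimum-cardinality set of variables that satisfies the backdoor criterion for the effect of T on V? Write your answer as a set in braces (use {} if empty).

{S}

Variables eligible for adjustment (non-descendants of T, excluding T and V): {H, S, U, W}.
Backdoor paths from T to V:
  P1: T <- S -> R -> V
  P2: T <- S -> U <- H -> V
The empty set is not sufficient: P1 (T <- S -> R -> V) has no collider blocking it and no conditioned non-collider, so it is open.
Try {S}:
  P1: blocked at fork node S ∈ conditioning set.
  P2: blocked at fork node S ∈ conditioning set.
{S} contains no descendant of T and blocks every backdoor path.
No other singleton works — e.g. {W} leaves P1 open — so {S} is the unique smallest valid adjustment set.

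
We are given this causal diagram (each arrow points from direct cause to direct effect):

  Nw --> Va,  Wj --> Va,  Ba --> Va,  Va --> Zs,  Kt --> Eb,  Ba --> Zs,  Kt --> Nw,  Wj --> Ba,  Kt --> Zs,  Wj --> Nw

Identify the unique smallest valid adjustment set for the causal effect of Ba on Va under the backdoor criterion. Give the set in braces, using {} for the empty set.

{Wj}

Variables eligible for adjustment (non-descendants of Ba, excluding Ba and Va): {Eb, Kt, Nw, Wj}.
Backdoor paths from Ba to Va:
  P1: Ba <- Wj -> Nw <- Kt -> Zs <- Va
  P2: Ba <- Wj -> Nw -> Va
  P3: Ba <- Wj -> Va
The empty set is not sufficient: P2 (Ba <- Wj -> Nw -> Va) has no collider blocking it and no conditioned non-collider, so it is open.
Try {Wj}:
  P1: blocked at fork node Wj ∈ conditioning set.
  P2: blocked at fork node Wj ∈ conditioning set.
  P3: blocked at fork node Wj ∈ conditioning set.
{Wj} contains no descendant of Ba and blocks every backdoor path.
No other singleton works — e.g. {Kt} leaves P2 open — so {Wj} is the unique smallest valid adjustment set.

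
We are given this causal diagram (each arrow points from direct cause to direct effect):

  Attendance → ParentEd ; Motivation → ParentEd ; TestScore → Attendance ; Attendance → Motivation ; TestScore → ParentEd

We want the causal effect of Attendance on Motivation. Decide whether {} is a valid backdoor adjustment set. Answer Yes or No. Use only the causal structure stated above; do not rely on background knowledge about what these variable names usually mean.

Backdoor paths from Attendance to Motivation (paths whose first edge points into Attendance):
  P1: Attendance <- TestScore -> ParentEd <- Motivation
Condition 1 (no descendant of Attendance in the set): holds — descendants of Attendance are {Motivation, ParentEd}; none are in {}.
Condition 2 (every backdoor path blocked by {}):
  P1: blocked at collider ParentEd (neither it nor any descendant is in the conditioning set).
{} satisfies the backdoor criterion.

Yes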